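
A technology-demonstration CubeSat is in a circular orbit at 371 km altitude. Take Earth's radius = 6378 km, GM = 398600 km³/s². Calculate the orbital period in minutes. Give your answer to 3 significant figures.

92.0 min

Semi-major axis a = 6378 + 371 = 6749 km. Period T = 2π√(a³/μ) = 2π√(6749³/398600) = 5517.9 s = 91.96 min.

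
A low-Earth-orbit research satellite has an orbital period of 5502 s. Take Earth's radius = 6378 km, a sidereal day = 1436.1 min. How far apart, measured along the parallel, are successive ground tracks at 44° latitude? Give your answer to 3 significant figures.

1840 km

Node shift per orbit = (5502.0/86166) × 360° = 22.99°.
Equatorial spacing = 22.99 × 111.3 km/° = 2559 km.
At 44° latitude, spacing = 2559 × cos(44°) = 1841 km.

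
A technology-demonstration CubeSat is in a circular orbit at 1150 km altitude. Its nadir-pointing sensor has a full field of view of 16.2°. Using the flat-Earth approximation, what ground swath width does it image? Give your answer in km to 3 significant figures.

Half-angle = 16.2°/2 = 8.1°.
Swath width ≈ 2h·tan(θ/2) = 2 × 1150 × tan(8.1°) = 327.3 km.

327 km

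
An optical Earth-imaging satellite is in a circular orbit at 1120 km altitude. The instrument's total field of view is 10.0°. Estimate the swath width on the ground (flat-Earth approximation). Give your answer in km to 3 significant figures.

196 km

Half-angle = 10.0°/2 = 5°.
Swath width ≈ 2h·tan(θ/2) = 2 × 1120 × tan(5°) = 196.0 km.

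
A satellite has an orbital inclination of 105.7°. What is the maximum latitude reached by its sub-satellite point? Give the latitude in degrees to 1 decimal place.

74.3°

Retrograde orbit: the ground track reaches ±(180° − i) = ±(180 − 105.7) = ±74.3°.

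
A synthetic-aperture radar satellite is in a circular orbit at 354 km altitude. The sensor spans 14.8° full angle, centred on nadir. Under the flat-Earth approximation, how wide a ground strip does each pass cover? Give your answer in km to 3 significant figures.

92.0 km

Half-angle = 14.8°/2 = 7.4°.
Swath width ≈ 2h·tan(θ/2) = 2 × 354 × tan(7.4°) = 92.0 km.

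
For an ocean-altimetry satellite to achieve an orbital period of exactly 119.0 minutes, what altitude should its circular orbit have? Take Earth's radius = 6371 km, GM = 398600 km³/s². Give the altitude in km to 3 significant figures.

1640 km

T = 119.0 min = 7140.0 s.
From T = 2π√(a³/μ): a = (μ T²/4π²)^(1/3) = (398600 × 7140.0² / 4π²)^(1/3) = 8014 km.
Altitude h = a − R = 8014 − 6371 = 1643 km.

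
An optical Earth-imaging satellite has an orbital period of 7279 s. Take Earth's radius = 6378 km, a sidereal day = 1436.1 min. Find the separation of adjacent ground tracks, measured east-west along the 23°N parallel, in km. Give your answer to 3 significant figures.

Node shift per orbit = (7279.0/86166) × 360° = 30.41°.
Equatorial spacing = 30.41 × 111.3 km/° = 3385 km.
At 23° latitude, spacing = 3385 × cos(23°) = 3116 km.

3120 km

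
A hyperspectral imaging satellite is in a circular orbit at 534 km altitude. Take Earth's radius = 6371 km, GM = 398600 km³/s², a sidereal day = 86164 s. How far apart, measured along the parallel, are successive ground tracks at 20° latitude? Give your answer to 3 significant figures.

2490 km

Semi-major axis a = 6371 + 534 = 6905 km. Period T = 2π√(a³/μ) = 2π√(6905³/398600) = 5710.3 s = 95.17 min.
Node shift per orbit = (5710.3/86164) × 360° = 23.86°.
Equatorial spacing = 23.86 × 111.2 km/° = 2653 km.
At 20° latitude, spacing = 2653 × cos(20°) = 2493 km.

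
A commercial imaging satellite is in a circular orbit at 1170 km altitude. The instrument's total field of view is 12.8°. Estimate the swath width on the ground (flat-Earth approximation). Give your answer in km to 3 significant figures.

262 km

Half-angle = 12.8°/2 = 6.4°.
Swath width ≈ 2h·tan(θ/2) = 2 × 1170 × tan(6.4°) = 262.5 km.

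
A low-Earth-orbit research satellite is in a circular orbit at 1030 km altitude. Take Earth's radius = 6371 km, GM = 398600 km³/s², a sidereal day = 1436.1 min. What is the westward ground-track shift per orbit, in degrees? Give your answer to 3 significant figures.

Semi-major axis a = 6371 + 1030 = 7401 km. Period T = 2π√(a³/μ) = 2π√(7401³/398600) = 6336.5 s = 105.61 min.
During one orbit Earth rotates (6336.5 / 86166) × 360° = 26.47°.

26.5°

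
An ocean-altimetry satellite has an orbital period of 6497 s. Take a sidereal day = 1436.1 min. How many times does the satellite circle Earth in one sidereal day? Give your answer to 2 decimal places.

13.26

Orbits per sidereal day = 86166 / 6497.0 = 13.262.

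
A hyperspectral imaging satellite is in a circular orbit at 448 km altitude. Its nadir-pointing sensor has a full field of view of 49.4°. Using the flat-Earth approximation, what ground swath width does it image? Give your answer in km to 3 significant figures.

Half-angle = 49.4°/2 = 24.7°.
Swath width ≈ 2h·tan(θ/2) = 2 × 448 × tan(24.7°) = 412.1 km.

412 km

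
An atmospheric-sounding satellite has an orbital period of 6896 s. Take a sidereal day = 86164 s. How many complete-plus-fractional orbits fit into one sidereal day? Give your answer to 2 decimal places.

Orbits per sidereal day = 86164 / 6896.0 = 12.495.

12.49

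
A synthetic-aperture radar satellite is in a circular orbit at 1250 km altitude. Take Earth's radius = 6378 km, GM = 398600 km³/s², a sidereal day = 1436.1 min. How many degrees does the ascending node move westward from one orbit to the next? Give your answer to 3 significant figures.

Semi-major axis a = 6378 + 1250 = 7628 km. Period T = 2π√(a³/μ) = 2π√(7628³/398600) = 6630.2 s = 110.50 min.
During one orbit Earth rotates (6630.2 / 86166) × 360° = 27.70°.

27.7°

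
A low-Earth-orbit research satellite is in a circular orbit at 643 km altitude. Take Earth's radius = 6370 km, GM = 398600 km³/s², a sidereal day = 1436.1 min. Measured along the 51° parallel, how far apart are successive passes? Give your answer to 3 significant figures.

1710 km

Semi-major axis a = 6370 + 643 = 7013 km. Period T = 2π√(a³/μ) = 2π√(7013³/398600) = 5844.8 s = 97.41 min.
Node shift per orbit = (5844.8/86166) × 360° = 24.42°.
Equatorial spacing = 24.42 × 111.2 km/° = 2715 km.
At 51° latitude, spacing = 2715 × cos(51°) = 1709 km.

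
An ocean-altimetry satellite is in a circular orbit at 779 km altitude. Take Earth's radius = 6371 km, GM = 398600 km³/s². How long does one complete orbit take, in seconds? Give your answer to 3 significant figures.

Semi-major axis a = 6371 + 779 = 7150 km. Period T = 2π√(a³/μ) = 2π√(7150³/398600) = 6016.9 s = 100.28 min.

6020 seconds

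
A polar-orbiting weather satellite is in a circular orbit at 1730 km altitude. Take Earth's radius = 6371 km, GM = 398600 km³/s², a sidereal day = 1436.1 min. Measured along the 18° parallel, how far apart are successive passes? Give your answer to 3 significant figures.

Semi-major axis a = 6371 + 1730 = 8101 km. Period T = 2π√(a³/μ) = 2π√(8101³/398600) = 7256.4 s = 120.94 min.
Node shift per orbit = (7256.4/86166) × 360° = 30.32°.
Equatorial spacing = 30.32 × 111.2 km/° = 3371 km.
At 18° latitude, spacing = 3371 × cos(18°) = 3206 km.

3210 km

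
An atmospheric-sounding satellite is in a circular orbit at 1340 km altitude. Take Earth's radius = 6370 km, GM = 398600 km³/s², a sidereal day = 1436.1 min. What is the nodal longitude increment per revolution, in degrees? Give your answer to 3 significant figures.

Semi-major axis a = 6370 + 1340 = 7710 km. Period T = 2π√(a³/μ) = 2π√(7710³/398600) = 6737.4 s = 112.29 min.
During one orbit Earth rotates (6737.4 / 86166) × 360° = 28.15°.

28.1°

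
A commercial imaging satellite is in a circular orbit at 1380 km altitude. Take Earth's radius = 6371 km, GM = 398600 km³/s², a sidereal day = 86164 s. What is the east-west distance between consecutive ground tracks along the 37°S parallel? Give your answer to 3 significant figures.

2520 km

Semi-major axis a = 6371 + 1380 = 7751 km. Period T = 2π√(a³/μ) = 2π√(7751³/398600) = 6791.2 s = 113.19 min.
Node shift per orbit = (6791.2/86164) × 360° = 28.37°.
Equatorial spacing = 28.37 × 111.2 km/° = 3155 km.
At 37° latitude, spacing = 3155 × cos(37°) = 2520 km.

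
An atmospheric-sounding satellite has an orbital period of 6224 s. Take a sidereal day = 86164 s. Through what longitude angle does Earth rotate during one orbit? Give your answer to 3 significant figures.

During one orbit Earth rotates (6224.0 / 86164) × 360° = 26.00°.

26.0°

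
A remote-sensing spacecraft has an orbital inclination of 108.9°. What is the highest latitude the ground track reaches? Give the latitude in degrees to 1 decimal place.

71.1°

Retrograde orbit: the ground track reaches ±(180° − i) = ±(180 − 108.9) = ±71.1°.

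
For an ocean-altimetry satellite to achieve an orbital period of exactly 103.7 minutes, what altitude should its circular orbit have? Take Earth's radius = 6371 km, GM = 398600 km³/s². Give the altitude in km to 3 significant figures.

941 km

T = 103.7 min = 6222.0 s.
From T = 2π√(a³/μ): a = (μ T²/4π²)^(1/3) = (398600 × 6222.0² / 4π²)^(1/3) = 7312 km.
Altitude h = a − R = 7312 − 6371 = 941 km.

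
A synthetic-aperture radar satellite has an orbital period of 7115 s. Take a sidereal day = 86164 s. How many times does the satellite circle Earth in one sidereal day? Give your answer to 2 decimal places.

12.11

Orbits per sidereal day = 86164 / 7115.0 = 12.110.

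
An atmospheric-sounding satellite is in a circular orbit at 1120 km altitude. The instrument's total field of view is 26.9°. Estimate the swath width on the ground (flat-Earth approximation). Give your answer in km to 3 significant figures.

536 km

Half-angle = 26.9°/2 = 13.45°.
Swath width ≈ 2h·tan(θ/2) = 2 × 1120 × tan(13.45°) = 535.7 km.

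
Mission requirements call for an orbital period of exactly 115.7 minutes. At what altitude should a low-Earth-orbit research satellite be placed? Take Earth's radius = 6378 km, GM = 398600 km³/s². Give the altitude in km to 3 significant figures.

1490 km

T = 115.7 min = 6942.0 s.
From T = 2π√(a³/μ): a = (μ T²/4π²)^(1/3) = (398600 × 6942.0² / 4π²)^(1/3) = 7865 km.
Altitude h = a − R = 7865 − 6378 = 1487 km.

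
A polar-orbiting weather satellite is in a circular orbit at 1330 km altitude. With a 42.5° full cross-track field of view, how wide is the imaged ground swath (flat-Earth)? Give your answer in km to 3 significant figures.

1030 km

Half-angle = 42.5°/2 = 21.25°.
Swath width ≈ 2h·tan(θ/2) = 2 × 1330 × tan(21.25°) = 1034.4 km.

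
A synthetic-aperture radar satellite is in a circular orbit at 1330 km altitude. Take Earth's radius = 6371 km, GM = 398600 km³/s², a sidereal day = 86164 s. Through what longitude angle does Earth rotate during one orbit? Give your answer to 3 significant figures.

Semi-major axis a = 6371 + 1330 = 7701 km. Period T = 2π√(a³/μ) = 2π√(7701³/398600) = 6725.6 s = 112.09 min.
During one orbit Earth rotates (6725.6 / 86164) × 360° = 28.10°.

28.1°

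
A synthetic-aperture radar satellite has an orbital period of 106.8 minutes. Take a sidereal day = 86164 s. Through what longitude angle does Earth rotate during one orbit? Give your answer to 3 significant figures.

T = 106.8 min = 6408.0 s.
During one orbit Earth rotates (6408.0 / 86164) × 360° = 26.77°.

26.8°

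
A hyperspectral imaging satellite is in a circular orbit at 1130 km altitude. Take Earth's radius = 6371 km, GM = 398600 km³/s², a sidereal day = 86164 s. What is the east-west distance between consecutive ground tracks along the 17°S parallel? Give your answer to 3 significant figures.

2870 km

Semi-major axis a = 6371 + 1130 = 7501 km. Period T = 2π√(a³/μ) = 2π√(7501³/398600) = 6465.3 s = 107.76 min.
Node shift per orbit = (6465.3/86164) × 360° = 27.01°.
Equatorial spacing = 27.01 × 111.2 km/° = 3004 km.
At 17° latitude, spacing = 3004 × cos(17°) = 2872 km.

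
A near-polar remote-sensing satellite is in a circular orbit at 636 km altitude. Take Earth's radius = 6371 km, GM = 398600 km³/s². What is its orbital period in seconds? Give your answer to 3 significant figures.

Semi-major axis a = 6371 + 636 = 7007 km. Period T = 2π√(a³/μ) = 2π√(7007³/398600) = 5837.3 s = 97.29 min.

5840 seconds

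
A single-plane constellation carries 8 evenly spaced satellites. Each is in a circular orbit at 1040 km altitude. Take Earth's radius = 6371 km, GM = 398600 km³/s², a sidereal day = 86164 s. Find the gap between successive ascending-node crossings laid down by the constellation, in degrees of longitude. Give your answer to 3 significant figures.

3.32°

Semi-major axis a = 6371 + 1040 = 7411 km. Period T = 2π√(a³/μ) = 2π√(7411³/398600) = 6349.3 s = 105.82 min.
Single-satellite node shift = (6349.3/86164) × 360° = 26.53°.
With 8 satellites evenly phased, successive equator crossings are 26.53/8 = 3.316° apart.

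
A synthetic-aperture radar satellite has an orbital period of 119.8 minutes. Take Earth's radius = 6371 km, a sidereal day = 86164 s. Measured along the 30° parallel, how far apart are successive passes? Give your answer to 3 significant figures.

T = 119.8 min = 7188.0 s.
Node shift per orbit = (7188.0/86164) × 360° = 30.03°.
Equatorial spacing = 30.03 × 111.2 km/° = 3339 km.
At 30° latitude, spacing = 3339 × cos(30°) = 2892 km.

2890 km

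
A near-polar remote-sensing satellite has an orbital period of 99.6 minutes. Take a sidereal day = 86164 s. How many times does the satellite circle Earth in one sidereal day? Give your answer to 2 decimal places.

T = 99.6 min = 5976.0 s.
Orbits per sidereal day = 86164 / 5976.0 = 14.418.

14.42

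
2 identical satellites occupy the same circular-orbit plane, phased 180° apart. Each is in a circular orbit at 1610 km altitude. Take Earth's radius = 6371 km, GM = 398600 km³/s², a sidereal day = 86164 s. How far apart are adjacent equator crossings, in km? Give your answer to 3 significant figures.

Semi-major axis a = 6371 + 1610 = 7981 km. Period T = 2π√(a³/μ) = 2π√(7981³/398600) = 7095.7 s = 118.26 min.
Single-satellite node shift = (7095.7/86164) × 360° = 29.65°.
With 2 satellites evenly phased, successive equator crossings are 29.65/2 = 14.823° apart.
That is 14.823 × 111.2 = 1648 km at the equator.

1650 km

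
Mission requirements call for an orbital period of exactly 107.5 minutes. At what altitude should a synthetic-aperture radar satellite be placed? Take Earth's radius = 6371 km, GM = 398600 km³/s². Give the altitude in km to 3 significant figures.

1120 km

T = 107.5 min = 6450.0 s.
From T = 2π√(a³/μ): a = (μ T²/4π²)^(1/3) = (398600 × 6450.0² / 4π²)^(1/3) = 7489 km.
Altitude h = a − R = 7489 − 6371 = 1118 km.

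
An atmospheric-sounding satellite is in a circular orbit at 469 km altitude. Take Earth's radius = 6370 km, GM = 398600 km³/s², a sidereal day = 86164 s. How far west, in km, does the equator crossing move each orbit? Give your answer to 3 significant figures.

Semi-major axis a = 6370 + 469 = 6839 km. Period T = 2π√(a³/μ) = 2π√(6839³/398600) = 5628.6 s = 93.81 min.
During one orbit Earth rotates (5628.6 / 86164) × 360° = 23.52°.
At the equator that is 23.52° × (2π·6370/360) km/° = 23.52 × 111.2 = 2615 km.

2610 km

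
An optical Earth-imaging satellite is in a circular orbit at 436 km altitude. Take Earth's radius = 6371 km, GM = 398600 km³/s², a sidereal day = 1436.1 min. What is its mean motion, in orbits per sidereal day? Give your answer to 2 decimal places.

Semi-major axis a = 6371 + 436 = 6807 km. Period T = 2π√(a³/μ) = 2π√(6807³/398600) = 5589.1 s = 93.15 min.
Orbits per sidereal day = 86166 / 5589.1 = 15.417.

15.42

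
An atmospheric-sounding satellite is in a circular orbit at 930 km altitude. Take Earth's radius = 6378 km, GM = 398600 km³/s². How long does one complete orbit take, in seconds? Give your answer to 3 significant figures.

Semi-major axis a = 6378 + 930 = 7308 km. Period T = 2π√(a³/μ) = 2π√(7308³/398600) = 6217.4 s = 103.62 min.

6220 seconds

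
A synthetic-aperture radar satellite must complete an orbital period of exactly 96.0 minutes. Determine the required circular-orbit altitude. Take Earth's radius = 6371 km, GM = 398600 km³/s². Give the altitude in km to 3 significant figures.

T = 96.0 min = 5760.0 s.
From T = 2π√(a³/μ): a = (μ T²/4π²)^(1/3) = (398600 × 5760.0² / 4π²)^(1/3) = 6945 km.
Altitude h = a − R = 6945 − 6371 = 574 km.

574 km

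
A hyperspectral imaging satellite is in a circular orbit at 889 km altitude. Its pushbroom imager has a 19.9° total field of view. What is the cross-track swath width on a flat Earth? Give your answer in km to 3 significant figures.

312 km

Half-angle = 19.9°/2 = 9.95°.
Swath width ≈ 2h·tan(θ/2) = 2 × 889 × tan(9.95°) = 311.9 km.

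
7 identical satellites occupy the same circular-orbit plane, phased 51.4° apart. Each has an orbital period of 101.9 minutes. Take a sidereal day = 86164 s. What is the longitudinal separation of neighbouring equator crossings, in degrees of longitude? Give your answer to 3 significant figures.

3.65°

T = 101.9 min = 6114.0 s.
Single-satellite node shift = (6114.0/86164) × 360° = 25.54°.
With 7 satellites evenly phased, successive equator crossings are 25.54/7 = 3.649° apart.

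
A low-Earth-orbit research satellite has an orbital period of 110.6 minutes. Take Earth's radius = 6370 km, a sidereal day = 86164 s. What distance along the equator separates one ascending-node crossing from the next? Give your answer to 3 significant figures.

T = 110.6 min = 6636.0 s.
During one orbit Earth rotates (6636.0 / 86164) × 360° = 27.73°.
At the equator that is 27.73° × (2π·6370/360) km/° = 27.73 × 111.2 = 3082 km.

3080 km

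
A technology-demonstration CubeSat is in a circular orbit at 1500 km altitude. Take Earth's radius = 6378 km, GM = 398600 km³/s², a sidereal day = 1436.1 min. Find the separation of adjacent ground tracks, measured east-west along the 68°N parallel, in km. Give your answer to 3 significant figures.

Semi-major axis a = 6378 + 1500 = 7878 km. Period T = 2π√(a³/μ) = 2π√(7878³/398600) = 6958.8 s = 115.98 min.
Node shift per orbit = (6958.8/86166) × 360° = 29.07°.
Equatorial spacing = 29.07 × 111.3 km/° = 3236 km.
At 68° latitude, spacing = 3236 × cos(68°) = 1212 km.

1210 km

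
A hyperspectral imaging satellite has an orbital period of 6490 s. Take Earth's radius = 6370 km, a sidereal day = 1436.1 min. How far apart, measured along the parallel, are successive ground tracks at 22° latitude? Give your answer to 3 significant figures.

Node shift per orbit = (6490.0/86166) × 360° = 27.12°.
Equatorial spacing = 27.12 × 111.2 km/° = 3015 km.
At 22° latitude, spacing = 3015 × cos(22°) = 2795 km.

2800 km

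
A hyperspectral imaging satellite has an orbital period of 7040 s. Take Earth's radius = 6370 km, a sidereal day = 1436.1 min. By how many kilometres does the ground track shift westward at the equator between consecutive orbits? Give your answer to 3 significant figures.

During one orbit Earth rotates (7040.0 / 86166) × 360° = 29.41°.
At the equator that is 29.41° × (2π·6370/360) km/° = 29.41 × 111.2 = 3270 km.

3270 km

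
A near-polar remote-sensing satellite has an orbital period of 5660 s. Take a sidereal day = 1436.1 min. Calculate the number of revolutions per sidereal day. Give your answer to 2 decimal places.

Orbits per sidereal day = 86166 / 5660.0 = 15.224.

15.22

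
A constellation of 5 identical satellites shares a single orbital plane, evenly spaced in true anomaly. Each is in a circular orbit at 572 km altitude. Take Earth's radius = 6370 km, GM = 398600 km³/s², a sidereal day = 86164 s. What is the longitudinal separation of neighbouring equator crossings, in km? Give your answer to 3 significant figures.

Semi-major axis a = 6370 + 572 = 6942 km. Period T = 2π√(a³/μ) = 2π√(6942³/398600) = 5756.2 s = 95.94 min.
Single-satellite node shift = (5756.2/86164) × 360° = 24.05°.
With 5 satellites evenly phased, successive equator crossings are 24.05/5 = 4.810° apart.
That is 4.810 × 111.2 = 535 km at the equator.

535 km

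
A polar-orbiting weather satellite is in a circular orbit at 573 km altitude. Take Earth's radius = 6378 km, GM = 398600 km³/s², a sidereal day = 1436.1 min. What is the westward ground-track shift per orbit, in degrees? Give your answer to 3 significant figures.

24.1°

Semi-major axis a = 6378 + 573 = 6951 km. Period T = 2π√(a³/μ) = 2π√(6951³/398600) = 5767.4 s = 96.12 min.
During one orbit Earth rotates (5767.4 / 86166) × 360° = 24.10°.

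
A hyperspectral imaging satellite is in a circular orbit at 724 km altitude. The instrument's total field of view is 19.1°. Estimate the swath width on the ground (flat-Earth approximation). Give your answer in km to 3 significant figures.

Half-angle = 19.1°/2 = 9.55°.
Swath width ≈ 2h·tan(θ/2) = 2 × 724 × tan(9.55°) = 243.6 km.

244 km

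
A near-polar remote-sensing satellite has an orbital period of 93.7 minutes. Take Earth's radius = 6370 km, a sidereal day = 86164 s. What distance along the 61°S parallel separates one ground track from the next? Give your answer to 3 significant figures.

T = 93.7 min = 5622.0 s.
Node shift per orbit = (5622.0/86164) × 360° = 23.49°.
Equatorial spacing = 23.49 × 111.2 km/° = 2611 km.
At 61° latitude, spacing = 2611 × cos(61°) = 1266 km.

1270 km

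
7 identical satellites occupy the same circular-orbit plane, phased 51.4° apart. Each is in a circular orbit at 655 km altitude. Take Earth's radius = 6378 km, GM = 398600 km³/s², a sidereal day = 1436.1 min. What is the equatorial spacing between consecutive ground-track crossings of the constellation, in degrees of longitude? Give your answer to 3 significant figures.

3.50°

Semi-major axis a = 6378 + 655 = 7033 km. Period T = 2π√(a³/μ) = 2π√(7033³/398600) = 5869.8 s = 97.83 min.
Single-satellite node shift = (5869.8/86166) × 360° = 24.52°.
With 7 satellites evenly phased, successive equator crossings are 24.52/7 = 3.503° apart.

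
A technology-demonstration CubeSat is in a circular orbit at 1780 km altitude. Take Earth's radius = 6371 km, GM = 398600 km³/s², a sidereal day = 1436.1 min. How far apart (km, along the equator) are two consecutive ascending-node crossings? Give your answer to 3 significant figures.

Semi-major axis a = 6371 + 1780 = 8151 km. Period T = 2π√(a³/μ) = 2π√(8151³/398600) = 7323.6 s = 122.06 min.
During one orbit Earth rotates (7323.6 / 86166) × 360° = 30.60°.
At the equator that is 30.60° × (2π·6371/360) km/° = 30.60 × 111.2 = 3402 km.

3400 km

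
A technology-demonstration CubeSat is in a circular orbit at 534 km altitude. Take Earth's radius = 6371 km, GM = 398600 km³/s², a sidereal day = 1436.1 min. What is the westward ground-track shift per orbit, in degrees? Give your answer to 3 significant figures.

23.9°

Semi-major axis a = 6371 + 534 = 6905 km. Period T = 2π√(a³/μ) = 2π√(6905³/398600) = 5710.3 s = 95.17 min.
During one orbit Earth rotates (5710.3 / 86166) × 360° = 23.86°.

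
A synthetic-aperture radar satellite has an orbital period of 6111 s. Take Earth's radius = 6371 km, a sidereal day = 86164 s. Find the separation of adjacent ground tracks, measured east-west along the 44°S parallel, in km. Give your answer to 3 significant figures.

2040 km

Node shift per orbit = (6111.0/86164) × 360° = 25.53°.
Equatorial spacing = 25.53 × 111.2 km/° = 2839 km.
At 44° latitude, spacing = 2839 × cos(44°) = 2042 km.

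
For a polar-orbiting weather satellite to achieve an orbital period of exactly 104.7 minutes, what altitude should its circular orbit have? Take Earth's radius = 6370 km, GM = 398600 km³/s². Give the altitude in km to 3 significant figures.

T = 104.7 min = 6282.0 s.
From T = 2π√(a³/μ): a = (μ T²/4π²)^(1/3) = (398600 × 6282.0² / 4π²)^(1/3) = 7359 km.
Altitude h = a − R = 7359 − 6370 = 989 km.

989 km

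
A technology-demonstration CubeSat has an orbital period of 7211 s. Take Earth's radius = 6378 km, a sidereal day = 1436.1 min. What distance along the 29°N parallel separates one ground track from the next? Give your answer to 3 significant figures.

2930 km

Node shift per orbit = (7211.0/86166) × 360° = 30.13°.
Equatorial spacing = 30.13 × 111.3 km/° = 3354 km.
At 29° latitude, spacing = 3354 × cos(29°) = 2933 km.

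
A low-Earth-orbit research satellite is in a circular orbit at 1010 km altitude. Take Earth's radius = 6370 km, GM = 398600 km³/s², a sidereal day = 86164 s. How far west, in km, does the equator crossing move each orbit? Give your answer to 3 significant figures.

Semi-major axis a = 6370 + 1010 = 7380 km. Period T = 2π√(a³/μ) = 2π√(7380³/398600) = 6309.5 s = 105.16 min.
During one orbit Earth rotates (6309.5 / 86164) × 360° = 26.36°.
At the equator that is 26.36° × (2π·6370/360) km/° = 26.36 × 111.2 = 2931 km.

2930 km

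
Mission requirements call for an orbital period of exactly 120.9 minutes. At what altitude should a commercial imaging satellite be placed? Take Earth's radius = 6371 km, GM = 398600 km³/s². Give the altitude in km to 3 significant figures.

1730 km

T = 120.9 min = 7254.0 s.
From T = 2π√(a³/μ): a = (μ T²/4π²)^(1/3) = (398600 × 7254.0² / 4π²)^(1/3) = 8099 km.
Altitude h = a − R = 8099 − 6371 = 1728 km.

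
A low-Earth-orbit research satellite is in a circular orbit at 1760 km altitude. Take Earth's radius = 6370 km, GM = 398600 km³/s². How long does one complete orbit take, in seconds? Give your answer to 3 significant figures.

7300 seconds

Semi-major axis a = 6370 + 1760 = 8130 km. Period T = 2π√(a³/μ) = 2π√(8130³/398600) = 7295.4 s = 121.59 min.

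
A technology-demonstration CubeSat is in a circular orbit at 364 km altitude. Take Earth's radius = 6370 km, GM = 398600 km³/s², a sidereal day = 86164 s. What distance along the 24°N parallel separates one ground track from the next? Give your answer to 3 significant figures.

2330 km

Semi-major axis a = 6370 + 364 = 6734 km. Period T = 2π√(a³/μ) = 2π√(6734³/398600) = 5499.5 s = 91.66 min.
Node shift per orbit = (5499.5/86164) × 360° = 22.98°.
Equatorial spacing = 22.98 × 111.2 km/° = 2555 km.
At 24° latitude, spacing = 2555 × cos(24°) = 2334 km.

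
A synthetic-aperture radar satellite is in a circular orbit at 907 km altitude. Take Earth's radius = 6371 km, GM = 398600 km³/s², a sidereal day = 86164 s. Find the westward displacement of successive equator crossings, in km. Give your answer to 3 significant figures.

2870 km

Semi-major axis a = 6371 + 907 = 7278 km. Period T = 2π√(a³/μ) = 2π√(7278³/398600) = 6179.2 s = 102.99 min.
During one orbit Earth rotates (6179.2 / 86164) × 360° = 25.82°.
At the equator that is 25.82° × (2π·6371/360) km/° = 25.82 × 111.2 = 2871 km.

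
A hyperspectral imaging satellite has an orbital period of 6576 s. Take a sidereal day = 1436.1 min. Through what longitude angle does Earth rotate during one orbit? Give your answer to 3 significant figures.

During one orbit Earth rotates (6576.0 / 86166) × 360° = 27.47°.

27.5°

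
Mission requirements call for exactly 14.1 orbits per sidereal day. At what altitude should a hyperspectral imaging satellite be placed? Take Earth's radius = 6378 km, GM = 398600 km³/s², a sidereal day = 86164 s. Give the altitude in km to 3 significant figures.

846 km

Required period T = 86164 / 14.1 = 6110.9 s.
From T = 2π√(a³/μ): a = (μ T²/4π²)^(1/3) = (398600 × 6110.9² / 4π²)^(1/3) = 7224 km.
Altitude h = a − R = 7224 − 6378 = 846 km.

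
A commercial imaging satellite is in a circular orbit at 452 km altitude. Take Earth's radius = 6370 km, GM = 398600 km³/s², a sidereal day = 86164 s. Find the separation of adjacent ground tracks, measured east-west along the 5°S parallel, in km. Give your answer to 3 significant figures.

2590 km

Semi-major axis a = 6370 + 452 = 6822 km. Period T = 2π√(a³/μ) = 2π√(6822³/398600) = 5607.6 s = 93.46 min.
Node shift per orbit = (5607.6/86164) × 360° = 23.43°.
Equatorial spacing = 23.43 × 111.2 km/° = 2605 km.
At 5° latitude, spacing = 2605 × cos(5°) = 2595 km.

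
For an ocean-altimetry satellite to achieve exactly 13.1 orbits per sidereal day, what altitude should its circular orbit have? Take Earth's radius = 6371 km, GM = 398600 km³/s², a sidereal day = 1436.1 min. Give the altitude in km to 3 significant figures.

1220 km

Required period T = 86166 / 13.1 = 6577.6 s.
From T = 2π√(a³/μ): a = (μ T²/4π²)^(1/3) = (398600 × 6577.6² / 4π²)^(1/3) = 7588 km.
Altitude h = a − R = 7588 − 6371 = 1217 km.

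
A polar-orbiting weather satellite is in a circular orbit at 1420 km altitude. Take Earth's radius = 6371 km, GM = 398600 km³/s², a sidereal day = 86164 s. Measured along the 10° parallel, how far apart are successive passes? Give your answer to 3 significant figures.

Semi-major axis a = 6371 + 1420 = 7791 km. Period T = 2π√(a³/μ) = 2π√(7791³/398600) = 6843.9 s = 114.06 min.
Node shift per orbit = (6843.9/86164) × 360° = 28.59°.
Equatorial spacing = 28.59 × 111.2 km/° = 3180 km.
At 10° latitude, spacing = 3180 × cos(10°) = 3131 km.

3130 km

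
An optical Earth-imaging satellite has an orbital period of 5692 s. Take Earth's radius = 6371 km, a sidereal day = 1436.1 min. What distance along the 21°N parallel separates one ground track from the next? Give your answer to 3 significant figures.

2470 km

Node shift per orbit = (5692.0/86166) × 360° = 23.78°.
Equatorial spacing = 23.78 × 111.2 km/° = 2644 km.
At 21° latitude, spacing = 2644 × cos(21°) = 2469 km.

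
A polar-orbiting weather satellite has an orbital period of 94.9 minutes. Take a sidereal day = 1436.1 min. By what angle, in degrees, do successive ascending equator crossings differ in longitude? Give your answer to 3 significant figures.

T = 94.9 min = 5694.0 s.
During one orbit Earth rotates (5694.0 / 86166) × 360° = 23.79°.

23.8°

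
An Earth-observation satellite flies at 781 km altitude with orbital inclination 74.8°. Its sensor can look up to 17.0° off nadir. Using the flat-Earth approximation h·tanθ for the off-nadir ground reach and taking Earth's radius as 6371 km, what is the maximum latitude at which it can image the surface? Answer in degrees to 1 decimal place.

76.9°

For a prograde orbit the ground track reaches latitude ±i = ±74.8°.
Sensor half-swath on the ground ≈ 781·tan(17.0°) = 239 km = 2.15° of latitude.
Maximum observable latitude ≈ 74.8 + 2.15 = 76.9°.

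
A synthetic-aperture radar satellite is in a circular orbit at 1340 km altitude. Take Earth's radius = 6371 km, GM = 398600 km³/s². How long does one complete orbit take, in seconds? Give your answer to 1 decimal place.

Semi-major axis a = 6371 + 1340 = 7711 km. Period T = 2π√(a³/μ) = 2π√(7711³/398600) = 6738.7 s = 112.31 min.

6738.7 seconds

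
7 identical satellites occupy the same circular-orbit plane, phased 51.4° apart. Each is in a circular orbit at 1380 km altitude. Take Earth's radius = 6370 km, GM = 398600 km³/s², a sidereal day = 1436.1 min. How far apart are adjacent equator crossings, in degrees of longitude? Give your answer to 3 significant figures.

Semi-major axis a = 6370 + 1380 = 7750 km. Period T = 2π√(a³/μ) = 2π√(7750³/398600) = 6789.9 s = 113.17 min.
Single-satellite node shift = (6789.9/86166) × 360° = 28.37°.
With 7 satellites evenly phased, successive equator crossings are 28.37/7 = 4.053° apart.

4.05°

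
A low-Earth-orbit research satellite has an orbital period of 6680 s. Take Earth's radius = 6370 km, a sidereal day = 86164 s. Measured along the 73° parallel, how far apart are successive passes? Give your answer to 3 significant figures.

Node shift per orbit = (6680.0/86164) × 360° = 27.91°.
Equatorial spacing = 27.91 × 111.2 km/° = 3103 km.
At 73° latitude, spacing = 3103 × cos(73°) = 907 km.

907 km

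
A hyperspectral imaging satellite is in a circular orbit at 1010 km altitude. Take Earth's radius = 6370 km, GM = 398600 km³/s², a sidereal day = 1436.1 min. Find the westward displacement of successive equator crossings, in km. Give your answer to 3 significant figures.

Semi-major axis a = 6370 + 1010 = 7380 km. Period T = 2π√(a³/μ) = 2π√(7380³/398600) = 6309.5 s = 105.16 min.
During one orbit Earth rotates (6309.5 / 86166) × 360° = 26.36°.
At the equator that is 26.36° × (2π·6370/360) km/° = 26.36 × 111.2 = 2931 km.

2930 km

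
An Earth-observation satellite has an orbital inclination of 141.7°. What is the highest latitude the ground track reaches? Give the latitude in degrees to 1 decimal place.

Retrograde orbit: the ground track reaches ±(180° − i) = ±(180 − 141.7) = ±38.3°.

38.3°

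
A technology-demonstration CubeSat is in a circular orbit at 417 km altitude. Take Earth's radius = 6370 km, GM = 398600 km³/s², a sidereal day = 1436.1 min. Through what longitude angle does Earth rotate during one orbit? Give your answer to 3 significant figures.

Semi-major axis a = 6370 + 417 = 6787 km. Period T = 2π√(a³/μ) = 2π√(6787³/398600) = 5564.5 s = 92.74 min.
During one orbit Earth rotates (5564.5 / 86166) × 360° = 23.25°.

23.2°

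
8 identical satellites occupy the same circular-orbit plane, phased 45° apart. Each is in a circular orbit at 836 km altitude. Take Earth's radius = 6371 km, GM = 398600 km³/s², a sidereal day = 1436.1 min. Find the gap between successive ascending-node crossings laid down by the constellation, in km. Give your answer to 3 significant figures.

Semi-major axis a = 6371 + 836 = 7207 km. Period T = 2π√(a³/μ) = 2π√(7207³/398600) = 6089.0 s = 101.48 min.
Single-satellite node shift = (6089.0/86166) × 360° = 25.44°.
With 8 satellites evenly phased, successive equator crossings are 25.44/8 = 3.180° apart.
That is 3.180 × 111.2 = 354 km at the equator.

354 km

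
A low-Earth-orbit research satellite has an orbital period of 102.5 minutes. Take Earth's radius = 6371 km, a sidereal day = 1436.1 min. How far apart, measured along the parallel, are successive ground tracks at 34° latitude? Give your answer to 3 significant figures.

T = 102.5 min = 6150.0 s.
Node shift per orbit = (6150.0/86166) × 360° = 25.69°.
Equatorial spacing = 25.69 × 111.2 km/° = 2857 km.
At 34° latitude, spacing = 2857 × cos(34°) = 2369 km.

2370 km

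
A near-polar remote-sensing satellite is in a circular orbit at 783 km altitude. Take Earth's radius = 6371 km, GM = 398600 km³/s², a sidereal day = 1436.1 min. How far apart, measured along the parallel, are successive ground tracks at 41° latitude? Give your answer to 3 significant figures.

Semi-major axis a = 6371 + 783 = 7154 km. Period T = 2π√(a³/μ) = 2π√(7154³/398600) = 6021.9 s = 100.37 min.
Node shift per orbit = (6021.9/86166) × 360° = 25.16°.
Equatorial spacing = 25.16 × 111.2 km/° = 2798 km.
At 41° latitude, spacing = 2798 × cos(41°) = 2111 km.

2110 km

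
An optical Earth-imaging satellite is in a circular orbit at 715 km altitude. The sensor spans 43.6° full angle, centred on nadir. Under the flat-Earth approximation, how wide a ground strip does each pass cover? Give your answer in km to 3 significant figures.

Half-angle = 43.6°/2 = 21.8°.
Swath width ≈ 2h·tan(θ/2) = 2 × 715 × tan(21.8°) = 572.0 km.

572 km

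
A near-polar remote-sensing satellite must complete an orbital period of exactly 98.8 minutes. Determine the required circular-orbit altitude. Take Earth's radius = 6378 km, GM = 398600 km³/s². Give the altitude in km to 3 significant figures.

T = 98.8 min = 5928.0 s.
From T = 2π√(a³/μ): a = (μ T²/4π²)^(1/3) = (398600 × 5928.0² / 4π²)^(1/3) = 7079 km.
Altitude h = a − R = 7079 − 6378 = 701 km.

701 km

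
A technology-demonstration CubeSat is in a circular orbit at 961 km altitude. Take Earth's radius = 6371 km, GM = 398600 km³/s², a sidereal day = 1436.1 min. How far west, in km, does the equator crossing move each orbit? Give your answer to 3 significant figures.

2900 km

Semi-major axis a = 6371 + 961 = 7332 km. Period T = 2π√(a³/μ) = 2π√(7332³/398600) = 6248.1 s = 104.13 min.
During one orbit Earth rotates (6248.1 / 86166) × 360° = 26.10°.
At the equator that is 26.10° × (2π·6371/360) km/° = 26.10 × 111.2 = 2903 km.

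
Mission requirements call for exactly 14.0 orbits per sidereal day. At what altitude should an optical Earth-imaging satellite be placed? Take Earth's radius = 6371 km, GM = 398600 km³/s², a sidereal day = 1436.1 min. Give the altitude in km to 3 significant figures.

Required period T = 86166 / 14.0 = 6154.7 s.
From T = 2π√(a³/μ): a = (μ T²/4π²)^(1/3) = (398600 × 6154.7² / 4π²)^(1/3) = 7259 km.
Altitude h = a − R = 7259 − 6371 = 888 km.

888 km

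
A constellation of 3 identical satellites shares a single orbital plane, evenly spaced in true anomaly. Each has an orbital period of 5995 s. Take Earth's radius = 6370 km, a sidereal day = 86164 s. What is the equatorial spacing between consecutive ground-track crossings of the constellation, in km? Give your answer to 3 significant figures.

Single-satellite node shift = (5995.0/86164) × 360° = 25.05°.
With 3 satellites evenly phased, successive equator crossings are 25.05/3 = 8.349° apart.
That is 8.349 × 111.2 = 928 km at the equator.

928 km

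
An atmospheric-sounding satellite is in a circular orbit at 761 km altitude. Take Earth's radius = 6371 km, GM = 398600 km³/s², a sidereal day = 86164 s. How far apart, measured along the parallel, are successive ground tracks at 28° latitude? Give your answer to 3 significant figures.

Semi-major axis a = 6371 + 761 = 7132 km. Period T = 2π√(a³/μ) = 2π√(7132³/398600) = 5994.2 s = 99.90 min.
Node shift per orbit = (5994.2/86164) × 360° = 25.04°.
Equatorial spacing = 25.04 × 111.2 km/° = 2785 km.
At 28° latitude, spacing = 2785 × cos(28°) = 2459 km.

2460 km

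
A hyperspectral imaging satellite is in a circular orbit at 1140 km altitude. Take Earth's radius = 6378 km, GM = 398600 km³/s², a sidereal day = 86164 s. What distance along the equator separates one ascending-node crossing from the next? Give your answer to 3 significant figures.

Semi-major axis a = 6378 + 1140 = 7518 km. Period T = 2π√(a³/μ) = 2π√(7518³/398600) = 6487.3 s = 108.12 min.
During one orbit Earth rotates (6487.3 / 86164) × 360° = 27.10°.
At the equator that is 27.10° × (2π·6378/360) km/° = 27.10 × 111.3 = 3017 km.

3020 km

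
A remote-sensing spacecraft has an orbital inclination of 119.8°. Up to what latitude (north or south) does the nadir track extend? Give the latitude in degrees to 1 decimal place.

60.2°

Retrograde orbit: the ground track reaches ±(180° − i) = ±(180 − 119.8) = ±60.2°.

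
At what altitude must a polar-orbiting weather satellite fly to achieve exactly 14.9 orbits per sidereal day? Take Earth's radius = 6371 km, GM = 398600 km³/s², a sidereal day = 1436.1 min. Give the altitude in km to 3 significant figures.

Required period T = 86166 / 14.9 = 5783.0 s.
From T = 2π√(a³/μ): a = (μ T²/4π²)^(1/3) = (398600 × 5783.0² / 4π²)^(1/3) = 6963 km.
Altitude h = a − R = 6963 − 6371 = 592 km.

592 km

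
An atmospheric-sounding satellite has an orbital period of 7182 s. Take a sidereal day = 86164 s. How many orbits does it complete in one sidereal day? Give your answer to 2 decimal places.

12.00

Orbits per sidereal day = 86164 / 7182.0 = 11.997.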